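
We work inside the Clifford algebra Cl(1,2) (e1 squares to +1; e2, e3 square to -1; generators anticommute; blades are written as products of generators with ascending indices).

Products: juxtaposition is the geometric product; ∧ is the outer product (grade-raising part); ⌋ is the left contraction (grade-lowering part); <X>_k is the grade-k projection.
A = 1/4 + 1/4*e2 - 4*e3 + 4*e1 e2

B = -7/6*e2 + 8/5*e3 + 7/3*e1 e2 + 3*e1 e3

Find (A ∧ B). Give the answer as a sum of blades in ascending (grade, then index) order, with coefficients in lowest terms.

step 1: -7/24*e2 + 2/5*e3 + 7/12*e1 e2 + 3/4*e1 e3 - 64/15*e2 e3 - 221/60*e1 e2 e3
Answer: -7/24*e2 + 2/5*e3 + 7/12*e1 e2 + 3/4*e1 e3 - 64/15*e2 e3 - 221/60*e1 e2 e3


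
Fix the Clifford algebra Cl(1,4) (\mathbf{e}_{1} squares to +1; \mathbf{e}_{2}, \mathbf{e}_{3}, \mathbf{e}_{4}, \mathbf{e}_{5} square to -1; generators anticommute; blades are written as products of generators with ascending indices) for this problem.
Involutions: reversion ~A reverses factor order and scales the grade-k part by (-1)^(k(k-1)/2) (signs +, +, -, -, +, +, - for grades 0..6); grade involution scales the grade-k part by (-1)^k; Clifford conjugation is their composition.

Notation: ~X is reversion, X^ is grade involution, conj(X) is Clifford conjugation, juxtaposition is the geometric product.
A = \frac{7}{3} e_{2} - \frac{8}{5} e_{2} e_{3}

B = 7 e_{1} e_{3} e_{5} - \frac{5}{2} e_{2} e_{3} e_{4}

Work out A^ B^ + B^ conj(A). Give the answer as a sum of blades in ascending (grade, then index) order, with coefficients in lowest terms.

first term: 4 e_{4} + \frac{35}{6} e_{3} e_{4} - \frac{56}{5} e_{1} e_{2} e_{5} - \frac{49}{3} e_{1} e_{2} e_{3} e_{5}
second term: -4 e_{4} + \frac{35}{6} e_{3} e_{4} - \frac{56}{5} e_{1} e_{2} e_{5} + \frac{49}{3} e_{1} e_{2} e_{3} e_{5}
Answer: \frac{35}{3} e_{3} e_{4} - \frac{112}{5} e_{1} e_{2} e_{5}


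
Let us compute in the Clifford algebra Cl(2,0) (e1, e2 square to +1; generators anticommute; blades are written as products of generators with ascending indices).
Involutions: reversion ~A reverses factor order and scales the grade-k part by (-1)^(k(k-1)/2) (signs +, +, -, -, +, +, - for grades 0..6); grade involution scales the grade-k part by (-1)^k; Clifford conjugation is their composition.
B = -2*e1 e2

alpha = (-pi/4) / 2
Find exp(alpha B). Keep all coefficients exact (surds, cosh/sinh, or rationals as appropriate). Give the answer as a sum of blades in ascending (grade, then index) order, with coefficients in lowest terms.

B^2 = (-2)^2*(e1 e2)^2 = 4*(-1) = -4 (a basis 2-blade squares to minus the product of its generators' squares).
B^2 = -4 — circular case — the even/odd split gives cos and sin: l = 2, alpha*l = -pi/4, so exp(alpha B) = cos(-pi/4) + (sin(-pi/4)/2)*B = sqrt(2)/2 + (-sqrt(2)/4)*B.
Answer: sqrt(2)/2 + sqrt(2)/2*e1 e2


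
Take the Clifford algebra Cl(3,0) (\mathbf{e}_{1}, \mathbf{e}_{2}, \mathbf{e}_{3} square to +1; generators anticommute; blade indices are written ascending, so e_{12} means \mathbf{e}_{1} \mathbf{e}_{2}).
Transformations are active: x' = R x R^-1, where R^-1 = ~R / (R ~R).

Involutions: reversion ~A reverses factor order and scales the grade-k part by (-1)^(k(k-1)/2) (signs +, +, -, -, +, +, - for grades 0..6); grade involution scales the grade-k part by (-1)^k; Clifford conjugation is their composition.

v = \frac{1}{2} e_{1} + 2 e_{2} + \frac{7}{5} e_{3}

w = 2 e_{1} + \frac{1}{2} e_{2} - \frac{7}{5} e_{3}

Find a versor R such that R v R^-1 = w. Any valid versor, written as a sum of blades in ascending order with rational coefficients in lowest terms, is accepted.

Sketch: the shared square \frac{621}{100} makes R = v + w = \frac{5}{2} e_{1} + \frac{5}{2} e_{2} the natural versor; its sandwich fixes that direction, negates (v - w)/2, and sends v to w.
Answer: \frac{5}{2} e_{1} + \frac{5}{2} e_{2}


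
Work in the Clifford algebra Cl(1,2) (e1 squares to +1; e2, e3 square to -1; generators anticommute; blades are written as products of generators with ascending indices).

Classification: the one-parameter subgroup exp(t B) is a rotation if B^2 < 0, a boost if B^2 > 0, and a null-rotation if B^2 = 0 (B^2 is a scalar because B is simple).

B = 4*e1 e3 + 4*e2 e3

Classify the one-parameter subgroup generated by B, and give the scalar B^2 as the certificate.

B^2 term by term: the squares give (4)^2*(e1 e3)^2 + (4)^2*(e2 e3)^2 = 16*(+1) + 16*(-1) = 0 (each basis 2-blade squares to minus the product of its generators' squares); cross terms between blades sharing an index anticommute and cancel. So B^2 = 0.
Answer: null-rotation, certificate B^2 = 0. One invariant decides it: the square 0 survives every conjugation, and its sign is exactly the classification.


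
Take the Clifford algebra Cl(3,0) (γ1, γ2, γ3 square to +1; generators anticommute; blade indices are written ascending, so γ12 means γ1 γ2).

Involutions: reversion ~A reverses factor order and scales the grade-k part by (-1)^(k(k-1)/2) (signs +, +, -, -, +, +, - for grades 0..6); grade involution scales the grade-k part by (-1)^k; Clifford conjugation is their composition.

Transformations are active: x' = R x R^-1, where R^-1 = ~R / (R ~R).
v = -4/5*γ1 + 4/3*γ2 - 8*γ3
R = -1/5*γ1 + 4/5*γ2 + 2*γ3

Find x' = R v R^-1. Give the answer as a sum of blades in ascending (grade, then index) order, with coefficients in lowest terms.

~R = -1/5*γ1 + 4/5*γ2 + 2*γ3, and R ~R = 117/25, so R^-1 = ~R / (117/25).
R v = -1108/75 + 28/75*γ12 + 16/5*γ13 - 136/15*γ23
Answer: 724/351*γ1 - 11204/1755*γ2 - 1624/351*γ3


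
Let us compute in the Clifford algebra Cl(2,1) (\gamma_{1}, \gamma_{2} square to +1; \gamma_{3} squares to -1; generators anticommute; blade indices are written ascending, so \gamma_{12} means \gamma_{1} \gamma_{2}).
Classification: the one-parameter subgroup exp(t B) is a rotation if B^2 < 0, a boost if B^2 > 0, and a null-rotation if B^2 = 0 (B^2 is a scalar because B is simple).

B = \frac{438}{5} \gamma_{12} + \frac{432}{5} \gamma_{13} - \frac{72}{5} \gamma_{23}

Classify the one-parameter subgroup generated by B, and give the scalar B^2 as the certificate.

B^2 term by term: the squares give (\frac{438}{5})^2*(\gamma_{12})^2 + (\frac{432}{5})^2*(\gamma_{13})^2 + (-\frac{72}{5})^2*(\gamma_{23})^2 = \frac{191844}{25}*(-1) + \frac{186624}{25}*(+1) + \frac{5184}{25}*(+1) = -\frac{36}{25} (each basis 2-blade squares to minus the product of its generators' squares); cross terms between blades sharing an index anticommute and cancel. So B^2 = -\frac{36}{25}.
Answer: rotation, certificate B^2 = -\frac{36}{25}. The class reads off the invariant scalar -\frac{36}{25} directly.


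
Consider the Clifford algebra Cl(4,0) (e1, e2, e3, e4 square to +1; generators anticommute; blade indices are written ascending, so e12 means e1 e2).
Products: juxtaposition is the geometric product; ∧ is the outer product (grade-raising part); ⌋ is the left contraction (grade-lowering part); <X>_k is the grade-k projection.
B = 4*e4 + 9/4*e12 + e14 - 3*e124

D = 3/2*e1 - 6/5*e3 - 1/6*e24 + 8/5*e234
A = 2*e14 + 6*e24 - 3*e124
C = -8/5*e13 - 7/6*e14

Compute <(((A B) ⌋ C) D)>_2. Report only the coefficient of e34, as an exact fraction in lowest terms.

step 1: -11 + 26*e1 + 15*e2 + 27/4*e4 - 6*e12 - 27/2*e14 + 9/2*e24
step 2: -63/4 + 63/8*e1 - 208/5*e3 - 91/3*e4 + 88/5*e13 + 77/6*e14
step 3: 24693/400 - 8949/200*e1 - 91/18*e2 - 15/2*e3 - 77/4*e4 + 77/36*e12 + 1059/20*e13 + 91/2*e14 - 728/15*e23 + 13837/200*e24 - 182/5*e34 + 308/15*e123 - 11789/400*e124 + 77/5*e134 - 482/15*e234 + 233/15*e1234
step 4: 77/36*e12 + 1059/20*e13 + 91/2*e14 - 728/15*e23 + 13837/200*e24 - 182/5*e34
Answer: -182/5


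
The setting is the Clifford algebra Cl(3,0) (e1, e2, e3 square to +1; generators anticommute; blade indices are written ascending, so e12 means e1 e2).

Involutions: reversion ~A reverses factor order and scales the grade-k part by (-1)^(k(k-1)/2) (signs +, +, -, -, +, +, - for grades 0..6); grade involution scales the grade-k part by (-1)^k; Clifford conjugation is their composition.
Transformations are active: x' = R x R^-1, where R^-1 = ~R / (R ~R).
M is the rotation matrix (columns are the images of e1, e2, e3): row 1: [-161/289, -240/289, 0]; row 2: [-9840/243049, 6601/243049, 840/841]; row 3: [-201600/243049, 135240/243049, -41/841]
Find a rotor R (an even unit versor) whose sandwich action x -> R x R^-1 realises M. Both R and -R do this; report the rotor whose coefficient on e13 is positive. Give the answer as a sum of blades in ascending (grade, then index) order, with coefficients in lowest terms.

Method: write R = a + b12*e12 + b13*e13 + b23*e23 with a^2 + b12^2 + b13^2 + b23^2 = 1 (so R^-1 = ~R). Expanding the columns R e_j ~R gives tr M = 4a^2 - 1 and, from the antisymmetric part, M21 - M12 = -4a*b12, M13 - M31 = 4a*b13, M32 - M23 = -4a*b23.
Here tr M = -140649/243049, so a^2 = (1 + tr M)/4 = 25600/243049 and a = ±160/493. Taking a = 160/493: M21 - M12 = 192000/243049, M13 - M31 = 201600/243049, M32 - M23 = -107520/243049, giving b12 = -300/493, b13 = 315/493, b23 = 168/493, i.e. R = 160/493 - 300/493*e12 + 315/493*e13 + 168/493*e23.
Its e13 coefficient is already positive.
Answer: 160/493 - 300/493*e12 + 315/493*e13 + 168/493*e23. Uniqueness: Spin(3) -> SO(3) maps R and -R to the same rotation of trace -140649/243049; fixing the sign of the e13 coefficient removes the ambiguity.


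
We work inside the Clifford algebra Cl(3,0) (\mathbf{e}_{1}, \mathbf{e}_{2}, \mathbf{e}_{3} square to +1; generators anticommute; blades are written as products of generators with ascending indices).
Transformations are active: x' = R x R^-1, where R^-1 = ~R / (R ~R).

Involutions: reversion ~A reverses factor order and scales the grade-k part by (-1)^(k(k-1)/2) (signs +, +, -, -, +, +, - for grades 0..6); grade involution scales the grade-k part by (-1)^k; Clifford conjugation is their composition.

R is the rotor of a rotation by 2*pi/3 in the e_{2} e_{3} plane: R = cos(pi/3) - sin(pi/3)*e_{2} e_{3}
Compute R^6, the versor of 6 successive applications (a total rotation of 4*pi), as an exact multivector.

Half-angle bookkeeping: 6 applications in e_{2} e_{3} add up to rotor phase 6*pi/3 = 2 \pi, so R^6 = cos(2 \pi) - sin(2 \pi)*e_{2} e_{3}.
cos(2 \pi) = 1 and sin(2 \pi) = 0, so R^6 = 1. The total rotation 4*pi is 2 full turns, so every vector returns to itself, yet the rotor is +1, back on the identity sheet (an even number of 2*pi turns).
Answer: 1


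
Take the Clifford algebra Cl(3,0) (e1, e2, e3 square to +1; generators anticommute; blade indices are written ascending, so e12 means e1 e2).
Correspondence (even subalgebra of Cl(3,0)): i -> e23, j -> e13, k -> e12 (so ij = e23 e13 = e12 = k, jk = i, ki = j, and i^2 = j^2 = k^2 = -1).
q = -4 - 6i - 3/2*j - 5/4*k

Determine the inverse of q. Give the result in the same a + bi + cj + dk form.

In blades: q = -4 - 5/4*e12 - 3/2*e13 - 6*e23.
With qbar = -4 + 5/4*e12 + 3/2*e13 + 6*e23 (scalar fixed, mapped units negated), q qbar = 893/16 (the sum of squared coefficients), so q^-1 = qbar / (893/16) = -64/893 + 20/893*e12 + 24/893*e13 + 96/893*e23; translating back:
Answer: -64/893 + 96/893*i + 24/893*j + 20/893*k


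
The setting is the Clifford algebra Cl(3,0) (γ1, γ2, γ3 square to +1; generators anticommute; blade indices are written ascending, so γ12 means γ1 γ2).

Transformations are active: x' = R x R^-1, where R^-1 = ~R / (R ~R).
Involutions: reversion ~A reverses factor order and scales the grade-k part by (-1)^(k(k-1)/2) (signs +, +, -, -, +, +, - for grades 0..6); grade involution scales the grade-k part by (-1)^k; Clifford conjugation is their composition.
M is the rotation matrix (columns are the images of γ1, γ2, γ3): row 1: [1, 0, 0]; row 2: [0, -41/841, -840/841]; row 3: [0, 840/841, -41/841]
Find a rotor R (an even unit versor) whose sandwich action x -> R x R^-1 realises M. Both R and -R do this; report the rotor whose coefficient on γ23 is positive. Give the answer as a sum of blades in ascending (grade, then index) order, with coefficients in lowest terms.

Method: write R = a + b12*γ12 + b13*γ13 + b23*γ23 with a^2 + b12^2 + b13^2 + b23^2 = 1 (so R^-1 = ~R). Expanding the columns R e_j ~R gives tr M = 4a^2 - 1 and, from the antisymmetric part, M21 - M12 = -4a*b12, M13 - M31 = 4a*b13, M32 - M23 = -4a*b23.
Here tr M = 759/841, so a^2 = (1 + tr M)/4 = 400/841 and a = ±20/29. Taking a = 20/29: M21 - M12 = 0, M13 - M31 = 0, M32 - M23 = 1680/841, giving b12 = 0, b13 = 0, b23 = -21/29, i.e. R = 20/29 - 21/29*γ23.
Its γ23 coefficient is negative, so report the other preimage -R.
Answer: -20/29 + 21/29*γ23. Sheet selection: the two-to-one cover makes ±R indistinguishable at the matrix level (trace 759/841), so uniqueness comes from the required sign on γ23.


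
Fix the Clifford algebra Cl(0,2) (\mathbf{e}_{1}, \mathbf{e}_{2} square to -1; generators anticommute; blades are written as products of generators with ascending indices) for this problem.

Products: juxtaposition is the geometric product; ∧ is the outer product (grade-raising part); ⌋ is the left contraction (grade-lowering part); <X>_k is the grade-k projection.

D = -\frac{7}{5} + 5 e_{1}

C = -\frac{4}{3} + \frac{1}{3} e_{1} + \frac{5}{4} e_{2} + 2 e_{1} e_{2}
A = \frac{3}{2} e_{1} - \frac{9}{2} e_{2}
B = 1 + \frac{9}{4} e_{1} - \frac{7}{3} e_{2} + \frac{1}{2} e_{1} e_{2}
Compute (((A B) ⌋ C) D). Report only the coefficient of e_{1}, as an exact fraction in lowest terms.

step 1: -\frac{111}{8} - \frac{3}{4} e_{1} - \frac{21}{4} e_{2} + \frac{53}{8} e_{1} e_{2}
step 2: \frac{193}{16} - \frac{121}{8} e_{1} - \frac{507}{32} e_{2} - \frac{111}{4} e_{1} e_{2}
step 3: \frac{4699}{80} + \frac{6519}{80} e_{1} - \frac{18651}{160} e_{2} + \frac{18891}{160} e_{1} e_{2}
Answer: \frac{6519}{80}


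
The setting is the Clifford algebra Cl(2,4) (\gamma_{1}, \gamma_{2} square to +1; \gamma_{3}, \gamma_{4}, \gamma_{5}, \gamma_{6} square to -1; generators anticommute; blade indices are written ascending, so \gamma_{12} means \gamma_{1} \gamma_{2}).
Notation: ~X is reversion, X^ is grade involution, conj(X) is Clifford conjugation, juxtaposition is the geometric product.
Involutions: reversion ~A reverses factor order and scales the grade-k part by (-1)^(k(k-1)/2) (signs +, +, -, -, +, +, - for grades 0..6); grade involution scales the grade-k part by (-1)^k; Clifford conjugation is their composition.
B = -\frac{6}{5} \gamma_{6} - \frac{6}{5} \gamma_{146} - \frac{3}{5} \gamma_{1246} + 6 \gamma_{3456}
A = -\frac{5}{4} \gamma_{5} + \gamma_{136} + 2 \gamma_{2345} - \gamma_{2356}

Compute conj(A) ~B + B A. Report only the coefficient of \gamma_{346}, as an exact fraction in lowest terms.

first term: \frac{6}{5} \gamma_{13} - 6 \gamma_{24} + 12 \gamma_{26} + \frac{6}{5} \gamma_{34} - \frac{3}{2} \gamma_{56} - 6 \gamma_{145} - \frac{3}{5} \gamma_{234} - \frac{6}{5} \gamma_{235} - \frac{15}{2} \gamma_{346} + \frac{3}{5} \gamma_{1345} + \frac{6}{5} \gamma_{1356} + \frac{3}{2} \gamma_{1456} + \frac{6}{5} \gamma_{12345} + \frac{12}{5} \gamma_{12356} + \frac{3}{4} \gamma_{12456} - \frac{12}{5} \gamma_{23456}
second term: \frac{6}{5} \gamma_{13} + 6 \gamma_{24} - 12 \gamma_{26} + \frac{6}{5} \gamma_{34} - \frac{3}{2} \gamma_{56} - 6 \gamma_{145} - \frac{3}{5} \gamma_{234} + \frac{6}{5} \gamma_{235} - \frac{15}{2} \gamma_{346} + \frac{3}{5} \gamma_{1345} + \frac{6}{5} \gamma_{1356} - \frac{3}{2} \gamma_{1456} + \frac{6}{5} \gamma_{12345} + \frac{12}{5} \gamma_{12356} - \frac{3}{4} \gamma_{12456} - \frac{12}{5} \gamma_{23456}
Answer: -15


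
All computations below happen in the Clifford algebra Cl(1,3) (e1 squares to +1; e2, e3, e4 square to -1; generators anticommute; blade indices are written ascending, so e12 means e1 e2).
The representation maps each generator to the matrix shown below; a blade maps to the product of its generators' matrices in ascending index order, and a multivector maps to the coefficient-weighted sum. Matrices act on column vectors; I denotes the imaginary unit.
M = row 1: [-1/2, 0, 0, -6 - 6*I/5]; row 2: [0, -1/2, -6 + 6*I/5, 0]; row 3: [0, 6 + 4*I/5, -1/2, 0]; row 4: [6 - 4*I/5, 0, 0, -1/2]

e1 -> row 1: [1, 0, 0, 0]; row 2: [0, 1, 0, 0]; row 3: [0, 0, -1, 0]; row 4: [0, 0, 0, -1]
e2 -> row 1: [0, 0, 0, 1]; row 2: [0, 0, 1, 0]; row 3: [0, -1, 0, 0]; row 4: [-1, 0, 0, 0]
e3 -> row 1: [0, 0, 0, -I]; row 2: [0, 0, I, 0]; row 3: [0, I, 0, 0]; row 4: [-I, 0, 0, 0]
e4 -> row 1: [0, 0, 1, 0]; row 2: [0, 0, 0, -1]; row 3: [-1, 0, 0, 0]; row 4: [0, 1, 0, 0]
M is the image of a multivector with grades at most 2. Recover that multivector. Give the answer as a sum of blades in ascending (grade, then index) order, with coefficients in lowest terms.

Method: the blade images are trace-orthogonal — tr(rho(e_A) rho(e_B)^-1) = 4 if A = B and 0 otherwise — and rho(e_A)^-1 = (e_A)^2 * rho(e_A) with (e_A)^2 = +1 or -1, so the coefficient of e_A in the preimage is (e_A)^2 * tr(M rho(e_A))/4.
Nonzero projections over blades of grade <= 2: 1: (1)^2 = +1, tr(M 1) = -2, coefficient -1/2; e2: (e2)^2 = -1, tr(M rho(e2)) = 24, coefficient -6; e3: (e3)^2 = -1, tr(M rho(e3)) = -4, coefficient 1; e13: (e13)^2 = +1, tr(M rho(e13)) = 4/5, coefficient 1/5. Every other blade of grade <= 2 projects to 0.
Answer: -1/2 - 6*e2 + e3 + 1/5*e13


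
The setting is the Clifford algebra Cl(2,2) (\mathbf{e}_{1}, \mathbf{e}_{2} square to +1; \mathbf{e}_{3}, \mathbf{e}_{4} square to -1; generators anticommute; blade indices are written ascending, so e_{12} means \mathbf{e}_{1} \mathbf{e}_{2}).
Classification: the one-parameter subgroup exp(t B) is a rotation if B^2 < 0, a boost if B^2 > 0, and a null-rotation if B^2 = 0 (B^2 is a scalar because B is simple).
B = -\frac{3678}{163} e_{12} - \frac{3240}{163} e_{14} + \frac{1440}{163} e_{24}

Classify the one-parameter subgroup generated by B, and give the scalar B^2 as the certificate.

B^2 term by term: the squares give (-\frac{3678}{163})^2*(e_{12})^2 + (-\frac{3240}{163})^2*(e_{14})^2 + (\frac{1440}{163})^2*(e_{24})^2 = \frac{13527684}{26569}*(-1) + \frac{10497600}{26569}*(+1) + \frac{2073600}{26569}*(+1) = -36 (each basis 2-blade squares to minus the product of its generators' squares); cross terms between blades sharing an index anticommute and cancel. So B^2 = -36.
Answer: rotation, certificate B^2 = -36. Check the certificate: B^2 = -36, and that sign is decisive whatever form B takes.


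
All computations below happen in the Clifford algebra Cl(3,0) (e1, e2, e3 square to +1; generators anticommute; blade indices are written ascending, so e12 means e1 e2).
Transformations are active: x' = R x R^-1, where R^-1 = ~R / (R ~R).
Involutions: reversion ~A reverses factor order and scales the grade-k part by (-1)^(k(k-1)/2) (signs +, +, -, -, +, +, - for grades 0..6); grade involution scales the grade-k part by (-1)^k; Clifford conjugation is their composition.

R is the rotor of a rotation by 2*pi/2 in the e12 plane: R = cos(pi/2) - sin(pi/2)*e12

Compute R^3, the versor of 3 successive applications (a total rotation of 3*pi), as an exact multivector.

The rotor phase is half the rotation angle and phases add under composition, so 3 steps in the e12 plane accumulate phase 3*(pi/2) = 3*pi/2: R^3 = cos(3*pi/2) - sin(3*pi/2)*e12.
cos(3*pi/2) = 0 and sin(3*pi/2) = -1, so R^3 = e12. The net rotation is 1*pi (after discarding 1 full turn, each of which contributes a factor -1 to the rotor); the rotor keeps the half-angle phase exactly.
Answer: e12


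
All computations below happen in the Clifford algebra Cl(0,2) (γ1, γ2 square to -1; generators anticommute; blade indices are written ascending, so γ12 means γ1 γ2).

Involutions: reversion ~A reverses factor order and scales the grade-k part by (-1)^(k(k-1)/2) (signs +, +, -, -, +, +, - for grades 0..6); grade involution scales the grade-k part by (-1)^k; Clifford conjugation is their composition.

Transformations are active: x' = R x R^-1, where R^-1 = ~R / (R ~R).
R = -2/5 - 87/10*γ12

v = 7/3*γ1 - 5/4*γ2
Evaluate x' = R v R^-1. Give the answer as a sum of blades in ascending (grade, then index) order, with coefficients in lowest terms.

~R = -2/5 + 87/10*γ12, and R ~R = 1517/20, so R^-1 = ~R / (1517/20).
R v = -1417/120*γ1 - 99/5*γ2
Answer: -50261/22755*γ1 + 44261/30340*γ2


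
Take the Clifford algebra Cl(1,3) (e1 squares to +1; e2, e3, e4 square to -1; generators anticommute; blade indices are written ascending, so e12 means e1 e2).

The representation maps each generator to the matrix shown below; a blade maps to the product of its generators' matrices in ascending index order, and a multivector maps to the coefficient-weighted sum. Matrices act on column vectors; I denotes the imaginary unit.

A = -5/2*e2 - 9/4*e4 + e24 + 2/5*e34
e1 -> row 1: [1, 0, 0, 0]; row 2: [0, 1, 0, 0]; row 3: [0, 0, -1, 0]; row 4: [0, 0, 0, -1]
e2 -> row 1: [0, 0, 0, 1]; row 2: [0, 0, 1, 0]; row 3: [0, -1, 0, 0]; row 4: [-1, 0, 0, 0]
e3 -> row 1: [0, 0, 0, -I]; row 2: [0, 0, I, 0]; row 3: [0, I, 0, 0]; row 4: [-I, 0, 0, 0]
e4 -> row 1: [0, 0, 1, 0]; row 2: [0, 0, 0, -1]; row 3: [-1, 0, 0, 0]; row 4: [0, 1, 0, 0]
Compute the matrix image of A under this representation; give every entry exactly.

Bivector images (products of the table entries): rho(e24) = rho(e2)rho(e4) = row 1: [0, 1, 0, 0]; row 2: [-1, 0, 0, 0]; row 3: [0, 0, 0, 1]; row 4: [0, 0, -1, 0]; rho(e34) = rho(e3)rho(e4) = row 1: [0, -I, 0, 0]; row 2: [-I, 0, 0, 0]; row 3: [0, 0, 0, -I]; row 4: [0, 0, -I, 0].
M = (-5/2)*rho(e2) + (-9/4)*rho(e4) + (1)*rho(e24) + (2/5)*rho(e34), summed entrywise:
Answer: row 1: [0, 1 - 2*I/5, -9/4, -5/2]; row 2: [-1 - 2*I/5, 0, -5/2, 9/4]; row 3: [9/4, 5/2, 0, 1 - 2*I/5]; row 4: [5/2, -9/4, -1 - 2*I/5, 0]


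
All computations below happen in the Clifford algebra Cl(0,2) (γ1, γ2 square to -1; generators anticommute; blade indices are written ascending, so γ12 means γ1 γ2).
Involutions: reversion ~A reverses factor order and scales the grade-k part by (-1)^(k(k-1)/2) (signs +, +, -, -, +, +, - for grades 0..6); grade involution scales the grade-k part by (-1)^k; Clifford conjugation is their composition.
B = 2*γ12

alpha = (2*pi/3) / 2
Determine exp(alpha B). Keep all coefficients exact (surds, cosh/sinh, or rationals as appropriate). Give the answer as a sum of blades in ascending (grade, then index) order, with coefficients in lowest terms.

B^2 = (2)^2*(γ12)^2 = 4*(-1) = -4 (a basis 2-blade squares to minus the product of its generators' squares).
B^2 = -4 — the series telescopes trigonometrically here: l = 2, alpha*l = 2*pi/3, so exp(alpha B) = cos(2*pi/3) + (sin(2*pi/3)/2)*B = -1/2 + (sqrt(3)/4)*B.
Answer: -1/2 + sqrt(3)/2*γ12


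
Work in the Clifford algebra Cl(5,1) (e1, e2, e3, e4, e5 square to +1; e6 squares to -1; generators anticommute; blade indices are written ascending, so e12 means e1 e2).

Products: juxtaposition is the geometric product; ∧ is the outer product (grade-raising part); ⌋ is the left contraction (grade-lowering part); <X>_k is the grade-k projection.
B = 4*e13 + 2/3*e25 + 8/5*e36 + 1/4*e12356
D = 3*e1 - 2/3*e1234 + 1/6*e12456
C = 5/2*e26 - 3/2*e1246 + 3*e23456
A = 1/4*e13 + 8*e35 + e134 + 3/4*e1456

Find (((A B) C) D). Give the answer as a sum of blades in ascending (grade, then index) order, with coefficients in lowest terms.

step 1: -1 - 4*e4 - 32*e15 + 2/5*e16 + 16/3*e23 - 64/5*e56 - 2*e126 - 8/5*e146 - 3/16*e234 + 1/16*e256 - 1/6*e1235 + 1/2*e1246 + 6/5*e1345 - 1/4*e2456 + 3*e3456 + 2/3*e12345
step 2: 3/4 - 5*e1 - 33/5*e2 - 3/4*e3 - 3*e4 - 5/32*e5 + e12 - 5/4*e14 + 3/8*e15 + 2*e16 - 3/5*e24 + 32*e25 - 5/2*e26 + 3/16*e34 - 40/3*e36 - 5/8*e45 + 9/16*e56 + 4*e124 + 48/5*e126 - 3/2*e135 - 9/32*e136 - 3/32*e145 - 1/2*e146 - 192/5*e234 + 10*e246 - 15/32*e346 - e356 - 16*e456 + 93/10*e1235 - 96/5*e1245 + 3/2*e1246 + 80*e1256 + 6*e1345 + 8*e1346 - 5/12*e1356 - 15/2*e2345 - 51/5*e2356 - 48*e2456 + 1/4*e3456 - 6/5*e12345 + 96*e12346 - 5/3*e13456 - 3*e23456 - 3*e123456
step 3: -15 + 717/20*e1 - 3*e2 - 13/6*e3 - 115/12*e4 - 3/40*e5 - 366/5*e6 + 2071/120*e12 + 63/20*e13 + 9*e14 + 685/96*e15 - 10/9*e23 + 12*e24 + 49/12*e25 + 32783/960*e26 + 2/3*e34 + 243/10*e35 - 327/160*e36 + 1203/160*e45 - 3/2*e46 + 4/3*e56 - 47/24*e123 - 193/160*e124 + 96*e125 - 185/24*e126 - 171/80*e134 - 575/12*e136 - 55/24*e145 + 16/3*e146 + 303/80*e156 + 235/72*e234 - 7031/240*e235 - 4/3*e236 + 874/15*e245 - 35/8*e246 - 17375/72*e256 - 18*e345 - 321/20*e346 + 5/4*e356 - 1/6*e456 + 1718/15*e1234 - 65/192*e1235 - 12145/576*e1246 - 1/3*e1256 + 64/3*e1345 - 25/96*e1346 + 207/5*e1356 + 423/10*e1456 - 1217/320*e2345 + 3443/12*e2346 - 5/9*e2456 + 145/3*e3456 - 2905/144*e12345 - 19793/480*e12356 - 3437/24*e12456 + 3/4*e13456 + 9*e23456 + 17/2*e123456
Answer: -15 + 717/20*e1 - 3*e2 - 13/6*e3 - 115/12*e4 - 3/40*e5 - 366/5*e6 + 2071/120*e12 + 63/20*e13 + 9*e14 + 685/96*e15 - 10/9*e23 + 12*e24 + 49/12*e25 + 32783/960*e26 + 2/3*e34 + 243/10*e35 - 327/160*e36 + 1203/160*e45 - 3/2*e46 + 4/3*e56 - 47/24*e123 - 193/160*e124 + 96*e125 - 185/24*e126 - 171/80*e134 - 575/12*e136 - 55/24*e145 + 16/3*e146 + 303/80*e156 + 235/72*e234 - 7031/240*e235 - 4/3*e236 + 874/15*e245 - 35/8*e246 - 17375/72*e256 - 18*e345 - 321/20*e346 + 5/4*e356 - 1/6*e456 + 1718/15*e1234 - 65/192*e1235 - 12145/576*e1246 - 1/3*e1256 + 64/3*e1345 - 25/96*e1346 + 207/5*e1356 + 423/10*e1456 - 1217/320*e2345 + 3443/12*e2346 - 5/9*e2456 + 145/3*e3456 - 2905/144*e12345 - 19793/480*e12356 - 3437/24*e12456 + 3/4*e13456 + 9*e23456 + 17/2*e123456


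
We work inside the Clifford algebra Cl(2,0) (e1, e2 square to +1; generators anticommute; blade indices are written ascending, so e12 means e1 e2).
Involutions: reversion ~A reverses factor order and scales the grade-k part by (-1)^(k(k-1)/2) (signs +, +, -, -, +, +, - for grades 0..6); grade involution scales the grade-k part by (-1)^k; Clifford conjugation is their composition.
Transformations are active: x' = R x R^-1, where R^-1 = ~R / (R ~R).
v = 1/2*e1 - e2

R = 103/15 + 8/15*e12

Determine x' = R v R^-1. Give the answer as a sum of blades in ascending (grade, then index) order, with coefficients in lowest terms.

~R = 103/15 - 8/15*e12, and R ~R = 10673/225, so R^-1 = ~R / (10673/225).
R v = 29/10*e1 - 107/15*e2
Answer: 7249/21346*e1 - 11369/10673*e2


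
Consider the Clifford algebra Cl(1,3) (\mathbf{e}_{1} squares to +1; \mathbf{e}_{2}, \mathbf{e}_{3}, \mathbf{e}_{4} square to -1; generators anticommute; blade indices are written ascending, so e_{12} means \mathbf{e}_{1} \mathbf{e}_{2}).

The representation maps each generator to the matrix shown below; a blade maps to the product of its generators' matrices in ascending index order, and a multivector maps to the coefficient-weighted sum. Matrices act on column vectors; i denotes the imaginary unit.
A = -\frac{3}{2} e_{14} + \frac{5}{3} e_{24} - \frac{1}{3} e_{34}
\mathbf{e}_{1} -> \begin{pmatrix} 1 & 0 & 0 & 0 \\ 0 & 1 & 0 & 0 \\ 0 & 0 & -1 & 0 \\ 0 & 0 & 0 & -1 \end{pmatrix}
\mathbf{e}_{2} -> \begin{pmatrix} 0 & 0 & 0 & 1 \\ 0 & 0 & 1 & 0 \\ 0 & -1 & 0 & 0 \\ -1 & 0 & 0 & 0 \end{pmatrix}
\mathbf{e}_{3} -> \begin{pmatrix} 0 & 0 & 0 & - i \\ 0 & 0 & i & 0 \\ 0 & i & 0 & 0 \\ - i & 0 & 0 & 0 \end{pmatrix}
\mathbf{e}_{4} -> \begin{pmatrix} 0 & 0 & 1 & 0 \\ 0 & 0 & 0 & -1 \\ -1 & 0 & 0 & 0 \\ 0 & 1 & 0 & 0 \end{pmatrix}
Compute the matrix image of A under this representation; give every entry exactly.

Bivector images (products of the table entries): rho(e_{14}) = rho(\mathbf{e}_{1})rho(\mathbf{e}_{4}) = \begin{pmatrix} 0 & 0 & 1 & 0 \\ 0 & 0 & 0 & -1 \\ 1 & 0 & 0 & 0 \\ 0 & -1 & 0 & 0 \end{pmatrix}; rho(e_{24}) = rho(\mathbf{e}_{2})rho(\mathbf{e}_{4}) = \begin{pmatrix} 0 & 1 & 0 & 0 \\ -1 & 0 & 0 & 0 \\ 0 & 0 & 0 & 1 \\ 0 & 0 & -1 & 0 \end{pmatrix}; rho(e_{34}) = rho(\mathbf{e}_{3})rho(\mathbf{e}_{4}) = \begin{pmatrix} 0 & - i & 0 & 0 \\ - i & 0 & 0 & 0 \\ 0 & 0 & 0 & - i \\ 0 & 0 & - i & 0 \end{pmatrix}.
M = (-\frac{3}{2})*rho(e_{14}) + (\frac{5}{3})*rho(e_{24}) + (-\frac{1}{3})*rho(e_{34}), summed entrywise:
Answer: \begin{pmatrix} 0 & \frac{5}{3} + \frac{i}{3} & - \frac{3}{2} & 0 \\ - \frac{5}{3} + \frac{i}{3} & 0 & 0 & \frac{3}{2} \\ - \frac{3}{2} & 0 & 0 & \frac{5}{3} + \frac{i}{3} \\ 0 & \frac{3}{2} & - \frac{5}{3} + \frac{i}{3} & 0 \end{pmatrix}


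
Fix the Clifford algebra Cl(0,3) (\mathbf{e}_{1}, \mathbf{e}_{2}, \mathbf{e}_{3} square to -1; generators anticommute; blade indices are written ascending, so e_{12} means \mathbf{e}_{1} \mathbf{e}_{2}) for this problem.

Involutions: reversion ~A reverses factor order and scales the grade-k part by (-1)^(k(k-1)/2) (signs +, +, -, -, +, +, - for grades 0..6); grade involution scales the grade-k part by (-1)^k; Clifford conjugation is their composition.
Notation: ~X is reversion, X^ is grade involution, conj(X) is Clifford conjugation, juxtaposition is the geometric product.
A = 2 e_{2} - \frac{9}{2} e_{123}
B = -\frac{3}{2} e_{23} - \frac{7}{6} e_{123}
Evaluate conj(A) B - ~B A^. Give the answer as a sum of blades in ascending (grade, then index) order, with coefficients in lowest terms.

first term: \frac{21}{4} - \frac{27}{4} e_{1} - 3 e_{3} + \frac{7}{3} e_{13}
second term: \frac{21}{4} - \frac{27}{4} e_{1} - 3 e_{3} - \frac{7}{3} e_{13}
Answer: \frac{14}{3} e_{13}


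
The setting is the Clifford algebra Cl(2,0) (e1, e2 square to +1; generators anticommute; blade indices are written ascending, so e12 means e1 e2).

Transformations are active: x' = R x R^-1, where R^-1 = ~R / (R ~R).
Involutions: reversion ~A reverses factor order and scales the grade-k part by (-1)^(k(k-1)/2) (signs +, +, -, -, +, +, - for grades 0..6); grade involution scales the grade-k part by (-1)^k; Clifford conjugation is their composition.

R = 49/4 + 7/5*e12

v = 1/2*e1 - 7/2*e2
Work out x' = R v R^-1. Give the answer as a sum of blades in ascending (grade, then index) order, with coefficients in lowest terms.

~R = 49/4 - 7/5*e12, and R ~R = 60809/400, so R^-1 = ~R / (60809/400).
R v = 49/40*e1 - 1743/40*e2
Answer: -751/2482*e1 - 8743/2482*e2


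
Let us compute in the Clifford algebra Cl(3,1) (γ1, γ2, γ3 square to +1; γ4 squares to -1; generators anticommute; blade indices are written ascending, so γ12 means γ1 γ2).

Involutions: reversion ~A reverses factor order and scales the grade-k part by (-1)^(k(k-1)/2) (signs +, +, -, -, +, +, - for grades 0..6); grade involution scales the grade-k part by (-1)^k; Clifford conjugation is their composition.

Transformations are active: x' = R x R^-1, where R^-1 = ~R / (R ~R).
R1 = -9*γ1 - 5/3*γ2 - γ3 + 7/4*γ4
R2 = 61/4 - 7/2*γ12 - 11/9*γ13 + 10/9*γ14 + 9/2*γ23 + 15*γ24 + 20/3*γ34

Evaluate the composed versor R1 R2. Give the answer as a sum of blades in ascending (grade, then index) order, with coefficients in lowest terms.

Distribute over the terms of R1 (each basis-blade product reordered to ascending indices, repeated generators contracted through their squares):
(-9*γ1) R2 = -549/4*γ1 + 63/2*γ2 + 11*γ3 - 10*γ4 - 81/2*γ123 - 135*γ124 - 60*γ134
(-5/3*γ2) R2 = -35/6*γ1 - 305/12*γ2 - 15/2*γ3 - 25*γ4 - 55/27*γ123 + 50/27*γ124 - 100/9*γ234
(-γ3) R2 = -11/9*γ1 + 9/2*γ2 - 61/4*γ3 - 20/3*γ4 + 7/2*γ123 + 10/9*γ134 + 15*γ234
(7/4*γ4) R2 = 35/18*γ1 + 105/4*γ2 + 35/3*γ3 + 427/16*γ4 - 49/8*γ124 - 77/36*γ134 + 63/8*γ234
Summing the partial products and collecting blades:
Answer: -5125/36*γ1 + 221/6*γ2 - 1/12*γ3 - 719/48*γ4 - 1054/27*γ123 - 30083/216*γ124 - 2197/36*γ134 + 847/72*γ234


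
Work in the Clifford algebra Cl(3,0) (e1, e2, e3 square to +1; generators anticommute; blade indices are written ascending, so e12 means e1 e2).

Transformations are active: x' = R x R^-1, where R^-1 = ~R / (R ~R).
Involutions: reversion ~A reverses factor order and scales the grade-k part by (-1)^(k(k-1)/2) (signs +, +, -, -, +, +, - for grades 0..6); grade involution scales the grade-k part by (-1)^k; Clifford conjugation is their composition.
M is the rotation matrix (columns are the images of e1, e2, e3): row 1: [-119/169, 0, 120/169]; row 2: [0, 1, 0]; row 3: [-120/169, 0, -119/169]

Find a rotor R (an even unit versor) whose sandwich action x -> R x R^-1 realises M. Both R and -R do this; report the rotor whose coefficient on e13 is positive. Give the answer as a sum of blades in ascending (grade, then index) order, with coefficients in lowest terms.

Method: write R = a + b12*e12 + b13*e13 + b23*e23 with a^2 + b12^2 + b13^2 + b23^2 = 1 (so R^-1 = ~R). Expanding the columns R e_j ~R gives tr M = 4a^2 - 1 and, from the antisymmetric part, M21 - M12 = -4a*b12, M13 - M31 = 4a*b13, M32 - M23 = -4a*b23.
Here tr M = -69/169, so a^2 = (1 + tr M)/4 = 25/169 and a = ±5/13. Taking a = 5/13: M21 - M12 = 0, M13 - M31 = 240/169, M32 - M23 = 0, giving b12 = 0, b13 = 12/13, b23 = 0, i.e. R = 5/13 + 12/13*e13.
Its e13 coefficient is already positive.
Answer: 5/13 + 12/13*e13. Recall the cover is two-to-one: with M of trace -69/169, both preimages act alike, and the stated e13 sign chooses the sheet.


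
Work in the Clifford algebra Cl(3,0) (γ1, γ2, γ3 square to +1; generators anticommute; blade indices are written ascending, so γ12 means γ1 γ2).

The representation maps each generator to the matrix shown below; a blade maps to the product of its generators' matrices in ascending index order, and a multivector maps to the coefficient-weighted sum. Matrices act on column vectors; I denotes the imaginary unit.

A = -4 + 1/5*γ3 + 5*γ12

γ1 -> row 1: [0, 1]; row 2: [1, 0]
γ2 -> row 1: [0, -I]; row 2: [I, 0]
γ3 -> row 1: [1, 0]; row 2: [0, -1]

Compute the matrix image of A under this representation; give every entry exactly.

Bivector images (products of the table entries): rho(γ12) = rho(γ1)rho(γ2) = row 1: [I, 0]; row 2: [0, -I].
M = (-4)*1 + (1/5)*rho(γ3) + (5)*rho(γ12), summed entrywise (1 is the identity matrix):
Answer: row 1: [-19/5 + 5*I, 0]; row 2: [0, -21/5 - 5*I]


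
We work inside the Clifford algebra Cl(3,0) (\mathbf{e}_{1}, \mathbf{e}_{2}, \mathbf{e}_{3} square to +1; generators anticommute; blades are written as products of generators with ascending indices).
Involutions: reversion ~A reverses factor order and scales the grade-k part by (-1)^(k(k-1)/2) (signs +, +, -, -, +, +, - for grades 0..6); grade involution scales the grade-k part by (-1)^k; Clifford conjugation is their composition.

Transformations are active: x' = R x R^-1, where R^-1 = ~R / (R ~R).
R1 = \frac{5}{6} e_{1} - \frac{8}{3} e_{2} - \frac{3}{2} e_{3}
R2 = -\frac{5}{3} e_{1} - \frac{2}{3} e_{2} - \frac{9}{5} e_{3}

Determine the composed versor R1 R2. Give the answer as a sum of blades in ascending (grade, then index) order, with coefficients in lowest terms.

Distribute over the terms of R1 (each basis-blade product reordered to ascending indices, repeated generators contracted through their squares):
(\frac{5}{6} e_{1}) R2 = -\frac{25}{18} - \frac{5}{9} e_{1} e_{2} - \frac{3}{2} e_{1} e_{3}
(-\frac{8}{3} e_{2}) R2 = \frac{16}{9} - \frac{40}{9} e_{1} e_{2} + \frac{24}{5} e_{2} e_{3}
(-\frac{3}{2} e_{3}) R2 = \frac{27}{10} - \frac{5}{2} e_{1} e_{3} - e_{2} e_{3}
Summing the partial products and collecting blades:
Answer: \frac{139}{45} - 5 e_{1} e_{2} - 4 e_{1} e_{3} + \frac{19}{5} e_{2} e_{3}


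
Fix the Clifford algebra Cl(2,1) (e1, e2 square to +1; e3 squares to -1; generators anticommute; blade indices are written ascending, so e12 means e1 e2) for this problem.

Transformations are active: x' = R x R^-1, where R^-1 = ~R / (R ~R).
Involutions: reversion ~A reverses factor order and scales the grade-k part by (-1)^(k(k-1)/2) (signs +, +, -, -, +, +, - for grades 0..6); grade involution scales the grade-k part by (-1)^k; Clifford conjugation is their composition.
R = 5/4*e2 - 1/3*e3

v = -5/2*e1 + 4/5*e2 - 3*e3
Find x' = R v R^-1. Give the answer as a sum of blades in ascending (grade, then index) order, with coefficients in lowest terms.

~R = 5/4*e2 - 1/3*e3, and R ~R = 209/144, so R^-1 = ~R / (209/144).
R v = 25/8*e12 - 5/6*e13 - 209/60*e23
Answer: 5/2*e1 - 4/5*e2 + 3*e3


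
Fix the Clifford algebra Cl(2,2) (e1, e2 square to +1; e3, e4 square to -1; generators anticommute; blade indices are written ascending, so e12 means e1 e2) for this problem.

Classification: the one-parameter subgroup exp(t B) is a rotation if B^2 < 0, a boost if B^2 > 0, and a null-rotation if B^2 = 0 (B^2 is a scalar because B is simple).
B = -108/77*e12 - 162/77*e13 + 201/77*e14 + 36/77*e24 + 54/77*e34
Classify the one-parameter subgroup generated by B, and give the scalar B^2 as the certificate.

B^2 term by term: the squares give (-108/77)^2*(e12)^2 + (-162/77)^2*(e13)^2 + (201/77)^2*(e14)^2 + (36/77)^2*(e24)^2 + (54/77)^2*(e34)^2 = 11664/5929*(-1) + 26244/5929*(+1) + 40401/5929*(+1) + 1296/5929*(+1) + 2916/5929*(-1) = 9 (each basis 2-blade squares to minus the product of its generators' squares); cross terms between blades sharing an index anticommute and cancel; the commuting (index-disjoint) pairs give grade-4 terms 2*c*c'*(blade product), which cancel blade by blade — e1234: -11664/5929 + 11664/5929 = 0 — confirming B is simple. So B^2 = 9.
Answer: boost, certificate B^2 = 9. Check the certificate: B^2 = 9, and that sign is decisive whatever form B takes.


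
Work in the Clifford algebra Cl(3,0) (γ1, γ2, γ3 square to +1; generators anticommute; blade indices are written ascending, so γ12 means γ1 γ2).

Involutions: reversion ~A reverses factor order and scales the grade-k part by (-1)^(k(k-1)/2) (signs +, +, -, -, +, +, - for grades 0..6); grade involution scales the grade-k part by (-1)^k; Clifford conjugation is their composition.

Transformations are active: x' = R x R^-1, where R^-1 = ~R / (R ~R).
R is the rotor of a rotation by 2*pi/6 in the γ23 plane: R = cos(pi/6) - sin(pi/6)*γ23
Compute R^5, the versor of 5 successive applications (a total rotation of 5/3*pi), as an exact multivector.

Half-angle bookkeeping: 5 applications in γ23 add up to rotor phase 5*pi/6 = 5*pi/6, so R^5 = cos(5*pi/6) - sin(5*pi/6)*γ23.
cos(5*pi/6) = -sqrt(3)/2 and sin(5*pi/6) = 1/2, so R^5 = -sqrt(3)/2 - 1/2*γ23. The net rotation is 5/3*pi; the rotor keeps the half-angle phase exactly.
Answer: -sqrt(3)/2 - 1/2*γ23


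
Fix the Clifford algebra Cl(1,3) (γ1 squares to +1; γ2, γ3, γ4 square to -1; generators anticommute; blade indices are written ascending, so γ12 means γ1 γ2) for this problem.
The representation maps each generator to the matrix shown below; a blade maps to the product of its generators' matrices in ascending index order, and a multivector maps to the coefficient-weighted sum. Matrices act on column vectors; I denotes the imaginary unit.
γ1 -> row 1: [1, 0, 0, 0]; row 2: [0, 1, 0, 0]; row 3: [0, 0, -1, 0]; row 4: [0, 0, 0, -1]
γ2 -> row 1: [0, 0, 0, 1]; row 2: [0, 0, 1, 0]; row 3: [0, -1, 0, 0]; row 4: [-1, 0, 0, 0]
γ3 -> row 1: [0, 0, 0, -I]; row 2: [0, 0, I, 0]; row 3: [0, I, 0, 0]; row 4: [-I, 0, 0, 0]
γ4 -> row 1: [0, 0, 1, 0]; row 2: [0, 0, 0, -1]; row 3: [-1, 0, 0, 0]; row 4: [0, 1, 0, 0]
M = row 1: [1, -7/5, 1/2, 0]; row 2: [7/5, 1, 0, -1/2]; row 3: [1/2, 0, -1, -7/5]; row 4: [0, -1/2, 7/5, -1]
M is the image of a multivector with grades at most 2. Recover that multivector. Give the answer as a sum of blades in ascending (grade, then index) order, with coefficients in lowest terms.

Method: the blade images are trace-orthogonal — tr(rho(e_A) rho(e_B)^-1) = 4 if A = B and 0 otherwise — and rho(e_A)^-1 = (e_A)^2 * rho(e_A) with (e_A)^2 = +1 or -1, so the coefficient of e_A in the preimage is (e_A)^2 * tr(M rho(e_A))/4.
Nonzero projections over blades of grade <= 2: γ1: (γ1)^2 = +1, tr(M rho(γ1)) = 4, coefficient 1; γ14: (γ14)^2 = +1, tr(M rho(γ14)) = 2, coefficient 1/2; γ24: (γ24)^2 = -1, tr(M rho(γ24)) = 28/5, coefficient -7/5. Every other blade of grade <= 2 projects to 0.
Answer: γ1 + 1/2*γ14 - 7/5*γ24


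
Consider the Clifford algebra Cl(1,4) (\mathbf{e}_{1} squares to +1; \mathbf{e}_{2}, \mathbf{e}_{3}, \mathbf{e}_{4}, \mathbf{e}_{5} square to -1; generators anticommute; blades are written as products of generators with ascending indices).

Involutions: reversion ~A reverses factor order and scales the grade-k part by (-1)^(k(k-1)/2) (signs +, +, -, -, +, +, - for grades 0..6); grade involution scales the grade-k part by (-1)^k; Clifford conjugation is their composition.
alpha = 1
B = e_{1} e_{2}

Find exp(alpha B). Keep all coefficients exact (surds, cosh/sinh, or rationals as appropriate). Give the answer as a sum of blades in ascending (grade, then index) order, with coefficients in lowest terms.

B^2 = (1)^2*(e_{1} e_{2})^2 = 1*(+1) = 1 (a basis 2-blade squares to minus the product of its generators' squares).
B^2 = 1 — since the square is positive, the closed form is hyperbolic: l = 1, alpha*l = 1, so exp(alpha B) = cosh(1) + (sinh(1)/1)*B = \cosh{\left(1 \right)} + (\sinh{\left(1 \right)})*B.
Answer: \cosh{\left(1 \right)} + \sinh{\left(1 \right)} e_{1} e_{2}
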